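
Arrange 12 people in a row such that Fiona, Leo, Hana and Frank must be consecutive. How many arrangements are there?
Treat the 4 as one block: (12-4+1)! × 4! = 362880 × 24 = 8709120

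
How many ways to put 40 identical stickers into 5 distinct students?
C(40+5-1, 5-1) = C(44, 4) = 135751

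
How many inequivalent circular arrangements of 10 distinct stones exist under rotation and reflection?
(10-1)!/2 = 362880/2 = 181440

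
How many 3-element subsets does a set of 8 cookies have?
C(8,3) = 8!/(3!×5!) = 56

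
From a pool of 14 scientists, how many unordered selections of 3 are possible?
C(14,3) = 14!/(3!×11!) = 364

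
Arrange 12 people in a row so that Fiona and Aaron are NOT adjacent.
Total - adjacent = 12! - (12-1)!×2 = 479001600 - 79833600 = 399168000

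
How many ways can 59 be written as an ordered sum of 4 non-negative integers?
C(59+4-1, 4-1) = C(62, 3) = 37820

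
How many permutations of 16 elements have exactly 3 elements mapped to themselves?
Choose the 3 fixed points C(16,3) = 560, derange the rest: !13 = Σ_{j=0}^{13} (-1)^j·13!/j! = 6227020800 - 6227020800 + 3113510400 - 1037836800 + 259459200 - 51891840 + 8648640 - 1235520 + 154440 - 17160 + 1716 - 156 + 13 - 1 = 2290792932. Product = 560 × 2290792932 = 1282844041920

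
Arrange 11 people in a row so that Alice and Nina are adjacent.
Treat as block: (11-1)! × 2! = 3628800 × 2 = 7257600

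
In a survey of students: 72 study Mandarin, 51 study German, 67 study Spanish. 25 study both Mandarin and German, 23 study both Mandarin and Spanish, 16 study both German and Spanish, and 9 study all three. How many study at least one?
|A∪B∪C| = 72+51+67-25-23-16+9 = 135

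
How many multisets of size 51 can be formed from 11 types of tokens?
C(51+11-1, 11-1) = C(61, 10) = 90177170226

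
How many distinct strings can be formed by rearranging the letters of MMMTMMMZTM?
10! / (1! × 2! × 7!) = 360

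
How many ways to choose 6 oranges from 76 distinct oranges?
C(76,6) = 76!/(6!×70!) = 218618940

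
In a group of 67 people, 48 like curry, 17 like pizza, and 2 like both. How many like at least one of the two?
|A∪B| = |A| + |B| - |A∩B| = 48 + 17 - 2 = 63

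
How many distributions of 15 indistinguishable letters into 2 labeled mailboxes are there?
C(15+2-1, 2-1) = C(16, 1) = 16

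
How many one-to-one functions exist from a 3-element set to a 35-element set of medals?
P(35,3) = 35!/(35-3)! = 39270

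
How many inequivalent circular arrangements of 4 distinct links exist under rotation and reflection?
(4-1)!/2 = 6/2 = 3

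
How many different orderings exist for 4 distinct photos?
4! = 24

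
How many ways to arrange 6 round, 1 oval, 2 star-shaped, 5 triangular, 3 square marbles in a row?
17! / (6! × 1! × 2! × 5! × 3!) = 343062720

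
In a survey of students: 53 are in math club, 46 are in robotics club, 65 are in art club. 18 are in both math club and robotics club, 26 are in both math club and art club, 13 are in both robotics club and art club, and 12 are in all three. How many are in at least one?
|A∪B∪C| = 53+46+65-18-26-13+12 = 119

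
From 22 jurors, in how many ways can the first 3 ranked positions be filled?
P(22,3) = 22!/(22-3)! = 9240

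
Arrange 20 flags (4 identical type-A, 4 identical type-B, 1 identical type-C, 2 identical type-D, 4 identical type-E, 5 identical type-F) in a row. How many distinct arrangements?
20! / (4! × 4! × 1! × 2! × 4! × 5!) = 733296564000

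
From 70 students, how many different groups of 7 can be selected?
C(70,7) = 70!/(7!×63!) = 1198774720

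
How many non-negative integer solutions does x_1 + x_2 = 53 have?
C(53+2-1, 2-1) = C(54, 1) = 54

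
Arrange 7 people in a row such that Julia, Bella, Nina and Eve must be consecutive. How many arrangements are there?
Treat the 4 as one block: (7-4+1)! × 4! = 24 × 24 = 576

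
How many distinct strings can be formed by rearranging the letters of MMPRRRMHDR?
10! / (4! × 1! × 1! × 3! × 1!) = 25200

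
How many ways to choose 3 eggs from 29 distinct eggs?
C(29,3) = 29!/(3!×26!) = 3654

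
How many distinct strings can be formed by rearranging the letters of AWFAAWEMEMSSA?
13! / (4! × 2! × 2! × 1! × 2! × 2!) = 16216200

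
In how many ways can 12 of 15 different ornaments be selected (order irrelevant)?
C(15,12) = 15!/(12!×3!) = 455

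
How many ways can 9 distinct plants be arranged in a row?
9! = 362880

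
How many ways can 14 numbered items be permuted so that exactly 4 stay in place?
Choose the 4 fixed points C(14,4) = 1001, derange the rest: !10 = Σ_{j=0}^{10} (-1)^j·10!/j! = 3628800 - 3628800 + 1814400 - 604800 + 151200 - 30240 + 5040 - 720 + 90 - 10 + 1 = 1334961. Product = 1001 × 1334961 = 1336295961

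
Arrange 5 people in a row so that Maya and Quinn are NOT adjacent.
Total - adjacent = 5! - (5-1)!×2 = 120 - 48 = 72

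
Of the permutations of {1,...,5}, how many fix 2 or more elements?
Exactly j fixed points: C(5,j)·!(5-j); sum over j ≥ 2 (derangement numbers via !m = (m-1)·(!(m-1) + !(m-2)): !0..!3 = 1, 0, 1, 2). Σ_{j=2}^{5} C(5,j)·!(5-j) = C(5,2)·!3 + C(5,3)·!2 + C(5,4)·!1 + C(5,5)·!0 = 10·2 + 10·1 + 5·0 + 1·1 = 31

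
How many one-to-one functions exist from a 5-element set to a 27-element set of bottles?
P(27,5) = 27!/(27-5)! = 9687600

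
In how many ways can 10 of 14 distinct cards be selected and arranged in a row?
P(14,10) = 14!/(14-10)! = 3632428800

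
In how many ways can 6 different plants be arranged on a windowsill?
6! = 720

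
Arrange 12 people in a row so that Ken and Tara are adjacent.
Treat as block: (12-1)! × 2! = 39916800 × 2 = 79833600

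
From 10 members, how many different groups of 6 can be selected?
C(10,6) = 10!/(6!×4!) = 210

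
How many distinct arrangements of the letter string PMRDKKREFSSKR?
13! / (2! × 1! × 1! × 1! × 3! × 1! × 1! × 3!) = 86486400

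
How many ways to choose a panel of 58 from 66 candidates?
C(66,58) = 66!/(58!×8!) = 5743572120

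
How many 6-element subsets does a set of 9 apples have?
C(9,6) = 9!/(6!×3!) = 84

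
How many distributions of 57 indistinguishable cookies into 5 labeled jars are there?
C(57+5-1, 5-1) = C(61, 4) = 521855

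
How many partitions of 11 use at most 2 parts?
By conjugation, equals partitions of 11 into parts ≤ 2. Let r_j(i) = number of partitions of i into parts ≤ j, for i = 0..11. r_1(i) = 1 for all i; r_j(i) = r_{j-1}(i) + r_j(i-j). Rows j = 2..2: ≤2: 1 1 2 2 3 3 4 4 5 5 6 6. r_2(11) = 6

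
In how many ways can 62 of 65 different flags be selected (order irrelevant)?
C(65,62) = 65!/(62!×3!) = 43680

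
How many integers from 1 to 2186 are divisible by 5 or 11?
⌊2186/5⌋ + ⌊2186/11⌋ - ⌊2186/55⌋ = 437 + 198 - 39 = 596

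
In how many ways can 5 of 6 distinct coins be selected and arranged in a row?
P(6,5) = 6!/(6-5)! = 720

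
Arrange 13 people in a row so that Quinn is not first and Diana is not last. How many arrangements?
By inclusion-exclusion: 13! - 2×(13-1)! + (13-2)! = 6227020800 - 958003200 + 39916800 = 5308934400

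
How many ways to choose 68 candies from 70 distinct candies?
C(70,68) = 70!/(68!×2!) = 2415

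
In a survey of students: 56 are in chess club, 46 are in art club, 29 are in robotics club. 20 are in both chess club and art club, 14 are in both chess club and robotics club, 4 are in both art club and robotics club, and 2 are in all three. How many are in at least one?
|A∪B∪C| = 56+46+29-20-14-4+2 = 95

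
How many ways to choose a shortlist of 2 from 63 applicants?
C(63,2) = 63!/(2!×61!) = 1953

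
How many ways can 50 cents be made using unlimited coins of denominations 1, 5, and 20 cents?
Coefficient of x^50 in 1/(1-x^1) · 1/(1-x^5) · 1/(1-x^20). Case on j = number of 20-cent coins (j = 0..2); remainder r = 50 - 20j is made from {1,5} in ⌊r/5⌋+1 ways. r = 50, 30, 10 → 11 + 7 + 3 = 21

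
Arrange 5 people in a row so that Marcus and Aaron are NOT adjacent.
Total - adjacent = 5! - (5-1)!×2 = 120 - 48 = 72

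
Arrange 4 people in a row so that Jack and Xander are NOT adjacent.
Total - adjacent = 4! - (4-1)!×2 = 24 - 12 = 12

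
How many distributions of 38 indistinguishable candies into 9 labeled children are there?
C(38+9-1, 9-1) = C(46, 8) = 260932815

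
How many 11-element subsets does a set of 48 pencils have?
C(48,11) = 48!/(11!×37!) = 22595200368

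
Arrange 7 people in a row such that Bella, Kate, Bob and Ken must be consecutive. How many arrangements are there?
Treat the 4 as one block: (7-4+1)! × 4! = 24 × 24 = 576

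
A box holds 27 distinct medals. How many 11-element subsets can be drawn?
C(27,11) = 27!/(11!×16!) = 13037895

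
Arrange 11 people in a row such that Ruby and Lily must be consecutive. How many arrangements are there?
Treat the 2 as one block: (11-2+1)! × 2! = 3628800 × 2 = 7257600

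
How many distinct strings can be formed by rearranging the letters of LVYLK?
5! / (2! × 1! × 1! × 1!) = 60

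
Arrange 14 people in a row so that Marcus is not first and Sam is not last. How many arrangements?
By inclusion-exclusion: 14! - 2×(14-1)! + (14-2)! = 87178291200 - 12454041600 + 479001600 = 75203251200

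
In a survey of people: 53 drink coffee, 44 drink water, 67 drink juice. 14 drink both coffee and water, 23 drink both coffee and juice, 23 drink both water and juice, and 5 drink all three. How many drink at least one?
|A∪B∪C| = 53+44+67-14-23-23+5 = 109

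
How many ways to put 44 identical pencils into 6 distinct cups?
C(44+6-1, 6-1) = C(49, 5) = 1906884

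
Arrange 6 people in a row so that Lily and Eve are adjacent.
Treat as block: (6-1)! × 2! = 120 × 2 = 240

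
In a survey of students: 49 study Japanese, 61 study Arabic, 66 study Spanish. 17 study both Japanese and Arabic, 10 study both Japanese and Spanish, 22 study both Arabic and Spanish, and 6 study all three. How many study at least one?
|A∪B∪C| = 49+61+66-17-10-22+6 = 133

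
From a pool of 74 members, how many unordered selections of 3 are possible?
C(74,3) = 74!/(3!×71!) = 64824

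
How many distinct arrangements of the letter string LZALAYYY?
8! / (3! × 2! × 2! × 1!) = 1680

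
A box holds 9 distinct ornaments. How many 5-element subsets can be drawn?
C(9,5) = 9!/(5!×4!) = 126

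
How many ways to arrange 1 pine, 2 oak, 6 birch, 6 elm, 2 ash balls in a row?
17! / (1! × 2! × 6! × 6! × 2!) = 171531360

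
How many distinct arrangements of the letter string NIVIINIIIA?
10! / (2! × 1! × 6! × 1!) = 2520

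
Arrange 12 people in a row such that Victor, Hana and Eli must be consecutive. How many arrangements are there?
Treat the 3 as one block: (12-3+1)! × 3! = 3628800 × 6 = 21772800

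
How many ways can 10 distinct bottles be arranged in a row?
10! = 3628800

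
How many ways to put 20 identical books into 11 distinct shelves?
C(20+11-1, 11-1) = C(30, 10) = 30045015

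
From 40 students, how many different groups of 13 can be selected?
C(40,13) = 40!/(13!×27!) = 12033222880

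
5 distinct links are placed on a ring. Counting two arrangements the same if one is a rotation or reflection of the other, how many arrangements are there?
(5-1)!/2 = 24/2 = 12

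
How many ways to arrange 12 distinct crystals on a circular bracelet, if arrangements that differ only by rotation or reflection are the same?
(12-1)!/2 = 39916800/2 = 19958400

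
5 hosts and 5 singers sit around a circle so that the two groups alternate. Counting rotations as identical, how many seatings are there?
Fix one of the hosts: (5-1)! ways for the remaining hosts, × 5! ways for the singers = 24 × 120 = 2880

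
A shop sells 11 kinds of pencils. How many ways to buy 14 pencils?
C(14+11-1, 11-1) = C(24, 10) = 1961256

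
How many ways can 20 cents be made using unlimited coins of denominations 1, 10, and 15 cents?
Coefficient of x^20 in 1/(1-x^1) · 1/(1-x^10) · 1/(1-x^15). Case on j = number of 15-cent coins (j = 0..1); remainder r = 20 - 15j is made from {1,10} in ⌊r/10⌋+1 ways. r = 20, 5 → 3 + 1 = 4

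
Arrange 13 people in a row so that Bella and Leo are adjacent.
Treat as block: (13-1)! × 2! = 479001600 × 2 = 958003200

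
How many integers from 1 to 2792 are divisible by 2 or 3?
⌊2792/2⌋ + ⌊2792/3⌋ - ⌊2792/6⌋ = 1396 + 930 - 465 = 1861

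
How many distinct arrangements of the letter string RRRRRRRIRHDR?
12! / (1! × 1! × 9! × 1!) = 1320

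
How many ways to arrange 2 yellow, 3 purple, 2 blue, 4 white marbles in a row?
11! / (2! × 3! × 2! × 4!) = 69300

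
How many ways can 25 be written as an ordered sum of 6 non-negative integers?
C(25+6-1, 6-1) = C(30, 5) = 142506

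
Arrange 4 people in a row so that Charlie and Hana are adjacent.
Treat as block: (4-1)! × 2! = 6 × 2 = 12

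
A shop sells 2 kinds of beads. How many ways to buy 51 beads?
C(51+2-1, 2-1) = C(52, 1) = 52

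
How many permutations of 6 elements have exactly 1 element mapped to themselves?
Choose the 1 fixed point C(6,1) = 6, derange the rest: !5 = Σ_{j=0}^{5} (-1)^j·5!/j! = 120 - 120 + 60 - 20 + 5 - 1 = 44. Product = 6 × 44 = 264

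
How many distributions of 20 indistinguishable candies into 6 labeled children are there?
C(20+6-1, 6-1) = C(25, 5) = 53130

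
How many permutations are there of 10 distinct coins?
10! = 3628800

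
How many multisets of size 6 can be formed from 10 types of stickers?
C(6+10-1, 10-1) = C(15, 9) = 5005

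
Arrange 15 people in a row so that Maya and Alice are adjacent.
Treat as block: (15-1)! × 2! = 87178291200 × 2 = 174356582400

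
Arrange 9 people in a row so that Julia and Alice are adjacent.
Treat as block: (9-1)! × 2! = 40320 × 2 = 80640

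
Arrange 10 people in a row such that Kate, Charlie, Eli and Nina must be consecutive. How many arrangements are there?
Treat the 4 as one block: (10-4+1)! × 4! = 5040 × 24 = 120960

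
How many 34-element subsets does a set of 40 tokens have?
C(40,34) = 40!/(34!×6!) = 3838380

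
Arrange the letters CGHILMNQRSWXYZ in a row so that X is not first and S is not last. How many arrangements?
By inclusion-exclusion: 14! - 2×(14-1)! + (14-2)! = 87178291200 - 12454041600 + 479001600 = 75203251200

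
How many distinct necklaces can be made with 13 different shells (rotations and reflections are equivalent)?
(13-1)!/2 = 479001600/2 = 239500800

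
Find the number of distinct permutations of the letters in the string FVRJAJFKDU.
10! / (1! × 1! × 1! × 1! × 1! × 1! × 2! × 2!) = 907200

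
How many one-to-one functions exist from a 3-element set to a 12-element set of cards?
P(12,3) = 12!/(12-3)! = 1320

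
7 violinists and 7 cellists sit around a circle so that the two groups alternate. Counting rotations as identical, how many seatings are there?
Fix one of the violinists: (7-1)! ways for the remaining violinists, × 7! ways for the cellists = 720 × 5040 = 3628800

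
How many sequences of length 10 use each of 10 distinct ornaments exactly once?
10! = 3628800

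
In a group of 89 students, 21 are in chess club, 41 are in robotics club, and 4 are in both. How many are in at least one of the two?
|A∪B| = |A| + |B| - |A∩B| = 21 + 41 - 4 = 58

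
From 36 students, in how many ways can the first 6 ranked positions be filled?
P(36,6) = 36!/(36-6)! = 1402410240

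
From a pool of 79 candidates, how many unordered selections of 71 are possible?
C(79,71) = 79!/(71!×8!) = 26088783435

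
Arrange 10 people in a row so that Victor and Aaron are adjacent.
Treat as block: (10-1)! × 2! = 362880 × 2 = 725760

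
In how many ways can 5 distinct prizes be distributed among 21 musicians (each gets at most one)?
P(21,5) = 21!/(21-5)! = 2441880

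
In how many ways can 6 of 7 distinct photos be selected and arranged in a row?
P(7,6) = 7!/(7-6)! = 5040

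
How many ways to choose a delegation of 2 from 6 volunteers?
C(6,2) = 6!/(2!×4!) = 15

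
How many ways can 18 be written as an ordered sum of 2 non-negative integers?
C(18+2-1, 2-1) = C(19, 1) = 19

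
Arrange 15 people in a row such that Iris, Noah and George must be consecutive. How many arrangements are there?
Treat the 3 as one block: (15-3+1)! × 3! = 6227020800 × 6 = 37362124800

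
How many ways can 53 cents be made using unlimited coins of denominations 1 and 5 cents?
Coefficient of x^53 in 1/(1-x^1) · 1/(1-x^5). Use j coins of 5 for j = 0..⌊53/5⌋ = 10, the rest in 1s: 10 + 1 = 11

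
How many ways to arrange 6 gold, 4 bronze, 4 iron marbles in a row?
14! / (6! × 4! × 4!) = 210210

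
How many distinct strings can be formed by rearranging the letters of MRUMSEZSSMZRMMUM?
16! / (2! × 2! × 1! × 2! × 3! × 6!) = 605404800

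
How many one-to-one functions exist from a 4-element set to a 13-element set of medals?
P(13,4) = 13!/(13-4)! = 17160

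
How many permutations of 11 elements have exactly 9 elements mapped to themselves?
Choose the 9 fixed points C(11,9) = 55, derange the rest: !2 = Σ_{j=0}^{2} (-1)^j·2!/j! = 2 - 2 + 1 = 1. Product = 55 × 1 = 55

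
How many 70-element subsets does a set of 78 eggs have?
C(78,70) = 78!/(70!×8!) = 23446881315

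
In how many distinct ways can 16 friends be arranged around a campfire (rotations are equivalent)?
Circular: fix one position, arrange the rest. (16-1)! = 1307674368000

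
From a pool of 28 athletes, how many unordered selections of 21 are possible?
C(28,21) = 28!/(21!×7!) = 1184040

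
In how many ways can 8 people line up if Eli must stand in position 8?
Fix one position: (8-1)! = 5040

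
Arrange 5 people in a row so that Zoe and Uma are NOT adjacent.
Total - adjacent = 5! - (5-1)!×2 = 120 - 48 = 72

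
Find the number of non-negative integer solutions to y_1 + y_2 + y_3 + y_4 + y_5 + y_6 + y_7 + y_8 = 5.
C(5+8-1, 8-1) = C(12, 7) = 792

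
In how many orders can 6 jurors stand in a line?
6! = 720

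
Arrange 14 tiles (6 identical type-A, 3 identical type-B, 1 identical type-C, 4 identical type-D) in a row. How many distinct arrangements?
14! / (6! × 3! × 1! × 4!) = 840840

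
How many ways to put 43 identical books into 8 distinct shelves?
C(43+8-1, 8-1) = C(50, 7) = 99884400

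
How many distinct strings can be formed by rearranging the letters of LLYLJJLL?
8! / (2! × 1! × 5!) = 168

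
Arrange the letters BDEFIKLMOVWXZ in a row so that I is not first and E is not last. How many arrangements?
By inclusion-exclusion: 13! - 2×(13-1)! + (13-2)! = 6227020800 - 958003200 + 39916800 = 5308934400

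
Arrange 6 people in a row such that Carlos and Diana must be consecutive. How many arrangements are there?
Treat the 2 as one block: (6-2+1)! × 2! = 120 × 2 = 240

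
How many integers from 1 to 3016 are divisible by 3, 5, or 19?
⌊3016/3⌋+⌊3016/5⌋+⌊3016/19⌋ - ⌊3016/15⌋-⌊3016/57⌋-⌊3016/95⌋ + ⌊3016/285⌋ = 1005+603+158 - 201-52-31 + 10 = 1492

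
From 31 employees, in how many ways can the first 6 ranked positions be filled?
P(31,6) = 31!/(31-6)! = 530122320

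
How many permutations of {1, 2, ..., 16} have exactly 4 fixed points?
Choose the 4 fixed points C(16,4) = 1820, derange the rest: !12 = Σ_{j=0}^{12} (-1)^j·12!/j! = 479001600 - 479001600 + 239500800 - 79833600 + 19958400 - 3991680 + 665280 - 95040 + 11880 - 1320 + 132 - 12 + 1 = 176214841. Product = 1820 × 176214841 = 320711010620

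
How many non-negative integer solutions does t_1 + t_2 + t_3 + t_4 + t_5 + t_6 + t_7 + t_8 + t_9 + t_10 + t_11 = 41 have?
C(41+11-1, 11-1) = C(51, 10) = 12777711870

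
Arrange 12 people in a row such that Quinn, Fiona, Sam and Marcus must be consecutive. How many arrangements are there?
Treat the 4 as one block: (12-4+1)! × 4! = 362880 × 24 = 8709120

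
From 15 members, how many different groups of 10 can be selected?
C(15,10) = 15!/(10!×5!) = 3003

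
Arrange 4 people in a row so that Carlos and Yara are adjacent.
Treat as block: (4-1)! × 2! = 6 × 2 = 12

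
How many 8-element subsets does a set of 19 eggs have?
C(19,8) = 19!/(8!×11!) = 75582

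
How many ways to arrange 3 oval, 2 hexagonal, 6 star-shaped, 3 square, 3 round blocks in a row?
17! / (3! × 2! × 6! × 3! × 3!) = 1143542400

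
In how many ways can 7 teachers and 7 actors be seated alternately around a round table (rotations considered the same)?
Fix one of the teachers: (7-1)! ways for the remaining teachers, × 7! ways for the actors = 720 × 5040 = 3628800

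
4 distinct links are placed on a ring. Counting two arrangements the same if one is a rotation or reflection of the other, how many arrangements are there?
(4-1)!/2 = 6/2 = 3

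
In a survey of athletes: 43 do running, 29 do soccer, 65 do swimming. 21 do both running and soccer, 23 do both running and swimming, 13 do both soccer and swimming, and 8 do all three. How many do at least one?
|A∪B∪C| = 43+29+65-21-23-13+8 = 88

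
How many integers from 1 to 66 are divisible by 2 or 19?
⌊66/2⌋ + ⌊66/19⌋ - ⌊66/38⌋ = 33 + 3 - 1 = 35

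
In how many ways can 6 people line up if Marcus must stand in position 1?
Fix one position: (6-1)! = 120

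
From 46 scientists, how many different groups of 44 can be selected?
C(46,44) = 46!/(44!×2!) = 1035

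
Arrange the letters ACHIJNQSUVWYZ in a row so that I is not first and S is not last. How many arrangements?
By inclusion-exclusion: 13! - 2×(13-1)! + (13-2)! = 6227020800 - 958003200 + 39916800 = 5308934400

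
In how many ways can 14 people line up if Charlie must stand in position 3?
Fix one position: (14-1)! = 6227020800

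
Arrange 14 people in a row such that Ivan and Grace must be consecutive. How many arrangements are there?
Treat the 2 as one block: (14-2+1)! × 2! = 6227020800 × 2 = 12454041600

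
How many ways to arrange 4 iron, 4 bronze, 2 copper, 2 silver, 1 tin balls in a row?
13! / (4! × 4! × 2! × 2! × 1!) = 2702700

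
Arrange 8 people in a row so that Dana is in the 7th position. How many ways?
Fix one position: (8-1)! = 5040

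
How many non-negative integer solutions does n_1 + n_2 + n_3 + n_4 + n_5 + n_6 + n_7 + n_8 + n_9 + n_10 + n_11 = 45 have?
C(45+11-1, 11-1) = C(55, 10) = 29248649430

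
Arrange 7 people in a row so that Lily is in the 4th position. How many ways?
Fix one position: (7-1)! = 720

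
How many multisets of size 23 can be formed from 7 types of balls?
C(23+7-1, 7-1) = C(29, 6) = 475020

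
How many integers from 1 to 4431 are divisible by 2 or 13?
⌊4431/2⌋ + ⌊4431/13⌋ - ⌊4431/26⌋ = 2215 + 340 - 170 = 2385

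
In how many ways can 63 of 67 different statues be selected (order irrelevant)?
C(67,63) = 67!/(63!×4!) = 766480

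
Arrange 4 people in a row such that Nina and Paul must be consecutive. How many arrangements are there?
Treat the 2 as one block: (4-2+1)! × 2! = 6 × 2 = 12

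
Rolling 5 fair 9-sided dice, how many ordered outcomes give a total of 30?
Coefficient of x^30 in (x + x² + ... + x^9)^5. By inclusion-exclusion on dice exceeding 9: Σ_j (-1)^j C(5,j)·C(30-1-9j, 4) = C(5,0)·C(29,4) - C(5,1)·C(20,4) + C(5,2)·C(11,4) = 1·23751 - 5·4845 + 10·330 = 2826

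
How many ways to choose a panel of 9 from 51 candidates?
C(51,9) = 51!/(9!×42!) = 3042312350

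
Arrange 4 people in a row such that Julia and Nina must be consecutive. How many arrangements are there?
Treat the 2 as one block: (4-2+1)! × 2! = 6 × 2 = 12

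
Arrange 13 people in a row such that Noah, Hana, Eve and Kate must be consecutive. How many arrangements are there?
Treat the 4 as one block: (13-4+1)! × 4! = 3628800 × 24 = 87091200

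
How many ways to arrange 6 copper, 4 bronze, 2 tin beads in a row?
12! / (6! × 4! × 2!) = 13860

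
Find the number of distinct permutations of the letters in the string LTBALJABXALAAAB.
15! / (6! × 1! × 3! × 3! × 1! × 1!) = 50450400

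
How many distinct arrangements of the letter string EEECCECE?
8! / (5! × 3!) = 56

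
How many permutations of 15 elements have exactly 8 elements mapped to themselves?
Choose the 8 fixed points C(15,8) = 6435, derange the rest: !7 = Σ_{j=0}^{7} (-1)^j·7!/j! = 5040 - 5040 + 2520 - 840 + 210 - 42 + 7 - 1 = 1854. Product = 6435 × 1854 = 11930490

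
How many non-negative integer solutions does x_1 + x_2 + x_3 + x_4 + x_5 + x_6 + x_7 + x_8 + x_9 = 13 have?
C(13+9-1, 9-1) = C(21, 8) = 203490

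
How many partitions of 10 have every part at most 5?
Let r_j(i) = number of partitions of i into parts ≤ j, for i = 0..10. r_1(i) = 1 for all i; r_j(i) = r_{j-1}(i) + r_j(i-j). Rows j = 2..5: ≤2: 1 1 2 2 3 3 4 4 5 5 6; ≤3: 1 1 2 3 4 5 7 8 10 12 14; ≤4: 1 1 2 3 5 6 9 11 15 18 23; ≤5: 1 1 2 3 5 7 10 13 18 23 30. r_5(10) = 30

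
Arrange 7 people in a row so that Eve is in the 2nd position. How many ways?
Fix one position: (7-1)! = 720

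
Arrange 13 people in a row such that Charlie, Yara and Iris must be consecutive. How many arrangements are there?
Treat the 3 as one block: (13-3+1)! × 3! = 39916800 × 6 = 239500800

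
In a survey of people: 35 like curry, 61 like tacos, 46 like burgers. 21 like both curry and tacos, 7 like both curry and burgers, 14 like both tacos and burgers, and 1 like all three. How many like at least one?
|A∪B∪C| = 35+61+46-21-7-14+1 = 101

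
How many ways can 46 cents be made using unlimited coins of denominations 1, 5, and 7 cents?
Coefficient of x^46 in 1/(1-x^1) · 1/(1-x^5) · 1/(1-x^7). Case on j = number of 7-cent coins (j = 0..6); remainder r = 46 - 7j is made from {1,5} in ⌊r/5⌋+1 ways. r = 46, 39, 32, 25, 18, 11, 4 → 10 + 8 + 7 + 6 + 4 + 3 + 1 = 39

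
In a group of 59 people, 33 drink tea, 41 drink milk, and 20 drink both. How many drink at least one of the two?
|A∪B| = |A| + |B| - |A∩B| = 33 + 41 - 20 = 54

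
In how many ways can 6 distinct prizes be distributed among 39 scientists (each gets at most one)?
P(39,6) = 39!/(39-6)! = 2349088560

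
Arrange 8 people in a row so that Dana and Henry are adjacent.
Treat as block: (8-1)! × 2! = 5040 × 2 = 10080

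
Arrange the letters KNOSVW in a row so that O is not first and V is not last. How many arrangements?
By inclusion-exclusion: 6! - 2×(6-1)! + (6-2)! = 720 - 240 + 24 = 504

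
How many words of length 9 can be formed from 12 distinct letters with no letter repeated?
P(12,9) = 12!/(12-9)! = 79833600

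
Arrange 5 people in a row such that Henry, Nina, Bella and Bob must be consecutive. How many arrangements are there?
Treat the 4 as one block: (5-4+1)! × 4! = 2 × 24 = 48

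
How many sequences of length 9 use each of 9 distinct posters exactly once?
9! = 362880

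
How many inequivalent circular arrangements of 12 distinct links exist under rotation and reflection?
(12-1)!/2 = 39916800/2 = 19958400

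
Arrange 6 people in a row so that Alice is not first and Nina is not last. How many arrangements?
By inclusion-exclusion: 6! - 2×(6-1)! + (6-2)! = 720 - 240 + 24 = 504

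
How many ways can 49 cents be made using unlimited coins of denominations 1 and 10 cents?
Coefficient of x^49 in 1/(1-x^1) · 1/(1-x^10). Use j coins of 10 for j = 0..⌊49/10⌋ = 4, the rest in 1s: 4 + 1 = 5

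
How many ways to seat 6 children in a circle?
Circular: fix one position, arrange the rest. (6-1)! = 120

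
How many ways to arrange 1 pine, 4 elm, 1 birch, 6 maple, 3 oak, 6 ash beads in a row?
21! / (1! × 4! × 1! × 6! × 3! × 6!) = 684410126400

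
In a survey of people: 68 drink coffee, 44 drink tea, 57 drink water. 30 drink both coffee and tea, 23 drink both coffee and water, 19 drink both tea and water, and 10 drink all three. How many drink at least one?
|A∪B∪C| = 68+44+57-30-23-19+10 = 107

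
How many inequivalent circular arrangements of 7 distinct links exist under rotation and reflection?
(7-1)!/2 = 720/2 = 360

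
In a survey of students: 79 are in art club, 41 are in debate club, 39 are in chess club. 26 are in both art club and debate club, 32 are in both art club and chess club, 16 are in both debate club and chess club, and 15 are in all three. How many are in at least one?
|A∪B∪C| = 79+41+39-26-32-16+15 = 100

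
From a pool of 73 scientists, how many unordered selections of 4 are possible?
C(73,4) = 73!/(4!×69!) = 1088430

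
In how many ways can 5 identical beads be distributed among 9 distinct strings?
C(5+9-1, 9-1) = C(13, 8) = 1287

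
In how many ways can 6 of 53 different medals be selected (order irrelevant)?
C(53,6) = 53!/(6!×47!) = 22957480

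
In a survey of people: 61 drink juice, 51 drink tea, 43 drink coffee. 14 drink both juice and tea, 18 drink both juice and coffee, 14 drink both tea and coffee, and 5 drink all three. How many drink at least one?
|A∪B∪C| = 61+51+43-14-18-14+5 = 114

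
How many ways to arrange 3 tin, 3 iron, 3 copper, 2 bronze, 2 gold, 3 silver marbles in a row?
16! / (3! × 3! × 3! × 2! × 2! × 3!) = 4036032000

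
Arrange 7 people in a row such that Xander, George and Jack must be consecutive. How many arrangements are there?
Treat the 3 as one block: (7-3+1)! × 3! = 120 × 6 = 720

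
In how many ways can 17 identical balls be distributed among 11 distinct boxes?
C(17+11-1, 11-1) = C(27, 10) = 8436285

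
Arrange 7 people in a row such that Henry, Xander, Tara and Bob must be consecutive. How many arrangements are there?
Treat the 4 as one block: (7-4+1)! × 4! = 24 × 24 = 576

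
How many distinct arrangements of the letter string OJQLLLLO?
8! / (4! × 1! × 2! × 1!) = 840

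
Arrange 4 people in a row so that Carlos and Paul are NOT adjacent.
Total - adjacent = 4! - (4-1)!×2 = 24 - 12 = 12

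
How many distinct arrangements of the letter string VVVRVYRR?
8! / (3! × 1! × 4!) = 280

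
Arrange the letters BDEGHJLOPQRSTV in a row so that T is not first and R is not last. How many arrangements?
By inclusion-exclusion: 14! - 2×(14-1)! + (14-2)! = 87178291200 - 12454041600 + 479001600 = 75203251200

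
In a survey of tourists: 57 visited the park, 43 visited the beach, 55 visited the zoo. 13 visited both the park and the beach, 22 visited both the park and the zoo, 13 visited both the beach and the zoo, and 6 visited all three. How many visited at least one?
|A∪B∪C| = 57+43+55-13-22-13+6 = 113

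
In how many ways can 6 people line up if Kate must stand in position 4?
Fix one position: (6-1)! = 120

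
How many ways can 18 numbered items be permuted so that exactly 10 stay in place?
Choose the 10 fixed points C(18,10) = 43758, derange the rest: !8 = Σ_{j=0}^{8} (-1)^j·8!/j! = 40320 - 40320 + 20160 - 6720 + 1680 - 336 + 56 - 8 + 1 = 14833. Product = 43758 × 14833 = 649062414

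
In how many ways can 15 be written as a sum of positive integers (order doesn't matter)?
Pentagonal recurrence p(n) = p(n-1) + p(n-2) - p(n-5) - p(n-7) + p(n-12) + p(n-15) - ... gives p(0..14) = 1, 1, 2, 3, 5, 7, 11, 15, 22, 30, 42, 56, 77, 101, 135. p(15) = p(14) + p(13) - p(10) - p(8) + p(3) + p(0) = 135 + 101 - 42 - 22 + 3 + 1 = 176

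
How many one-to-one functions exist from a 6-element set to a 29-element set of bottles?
P(29,6) = 29!/(29-6)! = 342014400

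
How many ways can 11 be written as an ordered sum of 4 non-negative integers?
C(11+4-1, 4-1) = C(14, 3) = 364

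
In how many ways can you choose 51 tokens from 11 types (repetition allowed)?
C(51+11-1, 11-1) = C(61, 10) = 90177170226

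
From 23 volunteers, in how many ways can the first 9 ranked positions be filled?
P(23,9) = 23!/(23-9)! = 296541907200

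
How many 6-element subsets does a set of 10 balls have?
C(10,6) = 10!/(6!×4!) = 210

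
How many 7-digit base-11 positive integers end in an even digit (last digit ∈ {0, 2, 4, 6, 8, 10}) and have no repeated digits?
Last∈{0,2,4,6,8,10}. Last=0: 151200. Last nonzero: 5×9×P(9,5) = 680400. Total = 831600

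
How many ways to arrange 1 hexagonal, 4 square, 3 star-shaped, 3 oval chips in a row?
11! / (1! × 4! × 3! × 3!) = 46200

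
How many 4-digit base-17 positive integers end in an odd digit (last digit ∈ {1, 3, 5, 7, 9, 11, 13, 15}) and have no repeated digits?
Last∈{1,3,5,7,9,11,13,15}. Last=0: 0. Last nonzero: 8×15×P(15,2) = 25200. Total = 25200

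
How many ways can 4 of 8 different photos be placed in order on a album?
P(8,4) = 8!/(8-4)! = 1680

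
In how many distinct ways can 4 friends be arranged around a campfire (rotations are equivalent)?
Circular: fix one position, arrange the rest. (4-1)! = 6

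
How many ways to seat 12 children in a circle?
Circular: fix one position, arrange the rest. (12-1)! = 39916800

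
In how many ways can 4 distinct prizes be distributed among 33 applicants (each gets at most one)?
P(33,4) = 33!/(33-4)! = 982080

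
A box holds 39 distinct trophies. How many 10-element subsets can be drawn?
C(39,10) = 39!/(10!×29!) = 635745396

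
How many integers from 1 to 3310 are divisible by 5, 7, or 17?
⌊3310/5⌋+⌊3310/7⌋+⌊3310/17⌋ - ⌊3310/35⌋-⌊3310/85⌋-⌊3310/119⌋ + ⌊3310/595⌋ = 662+472+194 - 94-38-27 + 5 = 1174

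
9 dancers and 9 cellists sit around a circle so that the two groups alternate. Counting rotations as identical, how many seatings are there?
Fix one of the dancers: (9-1)! ways for the remaining dancers, × 9! ways for the cellists = 40320 × 362880 = 14631321600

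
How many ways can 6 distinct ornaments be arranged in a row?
6! = 720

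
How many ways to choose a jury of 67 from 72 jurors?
C(72,67) = 72!/(67!×5!) = 13991544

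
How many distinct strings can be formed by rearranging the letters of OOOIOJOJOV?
10! / (2! × 1! × 6! × 1!) = 2520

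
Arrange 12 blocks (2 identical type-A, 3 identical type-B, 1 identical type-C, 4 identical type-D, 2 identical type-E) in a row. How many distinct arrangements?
12! / (2! × 3! × 1! × 4! × 2!) = 831600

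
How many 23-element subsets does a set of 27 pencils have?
C(27,23) = 27!/(23!×4!) = 17550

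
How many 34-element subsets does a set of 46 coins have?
C(46,34) = 46!/(34!×12!) = 38910617655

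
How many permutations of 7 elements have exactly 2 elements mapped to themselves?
Choose the 2 fixed points C(7,2) = 21, derange the rest: !5 = Σ_{j=0}^{5} (-1)^j·5!/j! = 120 - 120 + 60 - 20 + 5 - 1 = 44. Product = 21 × 44 = 924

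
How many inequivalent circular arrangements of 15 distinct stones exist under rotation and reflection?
(15-1)!/2 = 87178291200/2 = 43589145600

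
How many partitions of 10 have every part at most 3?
Let r_j(i) = number of partitions of i into parts ≤ j, for i = 0..10. r_1(i) = 1 for all i; r_j(i) = r_{j-1}(i) + r_j(i-j). Rows j = 2..3: ≤2: 1 1 2 2 3 3 4 4 5 5 6; ≤3: 1 1 2 3 4 5 7 8 10 12 14. r_3(10) = 14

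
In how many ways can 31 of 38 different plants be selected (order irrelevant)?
C(38,31) = 38!/(31!×7!) = 12620256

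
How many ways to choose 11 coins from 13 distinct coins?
C(13,11) = 13!/(11!×2!) = 78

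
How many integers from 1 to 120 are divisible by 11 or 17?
⌊120/11⌋ + ⌊120/17⌋ - ⌊120/187⌋ = 10 + 7 - 0 = 17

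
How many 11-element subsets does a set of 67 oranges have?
C(67,11) = 67!/(11!×56!) = 1285063345176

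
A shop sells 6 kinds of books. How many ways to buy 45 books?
C(45+6-1, 6-1) = C(50, 5) = 2118760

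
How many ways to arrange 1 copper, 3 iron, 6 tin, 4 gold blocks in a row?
14! / (1! × 3! × 6! × 4!) = 840840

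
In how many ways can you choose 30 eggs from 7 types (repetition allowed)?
C(30+7-1, 7-1) = C(36, 6) = 1947792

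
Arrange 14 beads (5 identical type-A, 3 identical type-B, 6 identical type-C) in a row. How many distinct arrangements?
14! / (5! × 3! × 6!) = 168168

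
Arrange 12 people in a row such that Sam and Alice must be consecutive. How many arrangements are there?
Treat the 2 as one block: (12-2+1)! × 2! = 39916800 × 2 = 79833600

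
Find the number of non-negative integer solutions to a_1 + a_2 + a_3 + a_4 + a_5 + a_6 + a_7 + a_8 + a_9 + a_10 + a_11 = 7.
C(7+11-1, 11-1) = C(17, 10) = 19448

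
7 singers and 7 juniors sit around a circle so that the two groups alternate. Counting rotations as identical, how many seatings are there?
Fix one of the singers: (7-1)! ways for the remaining singers, × 7! ways for the juniors = 720 × 5040 = 3628800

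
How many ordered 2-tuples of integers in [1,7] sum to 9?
Coefficient of x^9 in (x + x² + ... + x^7)^2. By inclusion-exclusion on dice exceeding 7: Σ_j (-1)^j C(2,j)·C(9-1-7j, 1) = C(2,0)·C(8,1) - C(2,1)·C(1,1) = 1·8 - 2·1 = 6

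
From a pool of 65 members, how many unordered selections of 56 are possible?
C(65,56) = 65!/(56!×9!) = 31966749880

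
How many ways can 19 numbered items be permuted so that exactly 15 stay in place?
Choose the 15 fixed points C(19,15) = 3876, derange the rest: !4 = Σ_{j=0}^{4} (-1)^j·4!/j! = 24 - 24 + 12 - 4 + 1 = 9. Product = 3876 × 9 = 34884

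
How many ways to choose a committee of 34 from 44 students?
C(44,34) = 44!/(34!×10!) = 2481256778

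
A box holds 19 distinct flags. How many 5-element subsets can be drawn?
C(19,5) = 19!/(5!×14!) = 11628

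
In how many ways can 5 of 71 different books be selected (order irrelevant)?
C(71,5) = 71!/(5!×66!) = 13019909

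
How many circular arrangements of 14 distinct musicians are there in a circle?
Circular: fix one position, arrange the rest. (14-1)! = 6227020800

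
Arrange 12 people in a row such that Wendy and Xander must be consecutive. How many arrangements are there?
Treat the 2 as one block: (12-2+1)! × 2! = 39916800 × 2 = 79833600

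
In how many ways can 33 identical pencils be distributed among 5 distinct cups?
C(33+5-1, 5-1) = C(37, 4) = 66045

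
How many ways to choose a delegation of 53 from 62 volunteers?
C(62,53) = 62!/(53!×9!) = 20286591270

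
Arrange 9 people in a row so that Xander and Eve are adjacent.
Treat as block: (9-1)! × 2! = 40320 × 2 = 80640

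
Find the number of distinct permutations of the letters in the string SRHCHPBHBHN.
11! / (4! × 1! × 1! × 1! × 1! × 1! × 2!) = 831600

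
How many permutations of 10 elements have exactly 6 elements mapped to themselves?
Choose the 6 fixed points C(10,6) = 210, derange the rest: !4 = Σ_{j=0}^{4} (-1)^j·4!/j! = 24 - 24 + 12 - 4 + 1 = 9. Product = 210 × 9 = 1890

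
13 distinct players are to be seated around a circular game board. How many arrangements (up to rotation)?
Circular: fix one position, arrange the rest. (13-1)! = 479001600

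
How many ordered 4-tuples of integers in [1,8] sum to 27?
Coefficient of x^27 in (x + x² + ... + x^8)^4. By inclusion-exclusion on dice exceeding 8: Σ_j (-1)^j C(4,j)·C(27-1-8j, 3) = C(4,0)·C(26,3) - C(4,1)·C(18,3) + C(4,2)·C(10,3) = 1·2600 - 4·816 + 6·120 = 56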